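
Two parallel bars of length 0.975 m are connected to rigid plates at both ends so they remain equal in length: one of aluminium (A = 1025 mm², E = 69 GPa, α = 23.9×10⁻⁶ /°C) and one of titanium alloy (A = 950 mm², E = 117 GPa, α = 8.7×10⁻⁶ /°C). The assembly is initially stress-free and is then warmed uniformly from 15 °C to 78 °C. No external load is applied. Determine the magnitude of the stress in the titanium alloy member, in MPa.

Equilibrium of a rigid end plate with no external load gives equal and opposite internal forces ±P in the two members. Since α_{aluminium} > α_{titanium alloy}, heating drives the aluminium into compression and the titanium alloy into tension.
Equating the net (thermal + elastic) strains gives |α₁ − α₂|·ΔT = P·[1/(A₁E₁) + 1/(A₂E₂)].
|α₁ − α₂|·ΔT = 15.2×10⁻⁶ × 63 = 0.0009576.
1/(A₁E₁) + 1/(A₂E₂) = 1/(1025×69×10³) + 1/(950×117×10³) = 2.314×10⁻⁸ N⁻¹.
P = 0.0009576 / 2.314×10⁻⁸ = 41390 N = 41.39 kN.
σ_{titanium alloy} = P/A₂ = 41390/950 = 43.57 MPa, tensile.

σ ≈ 43.6 MPa (tensile)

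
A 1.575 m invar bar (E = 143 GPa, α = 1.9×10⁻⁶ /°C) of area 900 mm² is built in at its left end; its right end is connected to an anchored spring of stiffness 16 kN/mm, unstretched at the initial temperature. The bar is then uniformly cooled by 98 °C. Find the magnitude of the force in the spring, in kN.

P ≈ 3.92 kN

The unrestrained thermal change is αΔT L = 1.9×10⁻⁶ × 98 × 1575 = 0.2933 mm.
Let P be the tensile force in the spring. The bar extends elastically by PL/(AE) and the spring stretches by P/k; together these equal δ_free.
So P = δ_free / [L/(AE) + 1/k] = 0.2933 / [ 1575/(900×143×10³) + 1/(16×10³) ].
P = 0.2933 / 7.474×10⁻⁵ = 3924 N.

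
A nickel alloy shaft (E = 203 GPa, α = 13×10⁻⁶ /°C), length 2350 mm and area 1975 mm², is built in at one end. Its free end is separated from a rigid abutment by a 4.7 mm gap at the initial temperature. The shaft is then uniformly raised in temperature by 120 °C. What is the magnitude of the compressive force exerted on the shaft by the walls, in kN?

P ≈ 0 kN

If the wall were absent the shaft would grow by αΔT L = 13×10⁻⁶ × 120 × 2350 = 3.666 mm.
Since δ_free = 3.67 mm is less than the 4.7 mm gap, the shaft never touches the wall. No axial force develops.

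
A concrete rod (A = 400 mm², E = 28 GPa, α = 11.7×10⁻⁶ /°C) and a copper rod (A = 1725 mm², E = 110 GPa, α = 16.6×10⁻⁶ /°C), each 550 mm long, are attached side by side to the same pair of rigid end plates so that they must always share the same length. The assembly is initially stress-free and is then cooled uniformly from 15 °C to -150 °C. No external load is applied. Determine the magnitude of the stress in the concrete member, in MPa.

The copper has the larger α, so on cooling it would change length more than the concrete if both were free. The rigid plates force a common final length, so the copper is put into tension and the concrete into compression, with equal and opposite forces P (no external load).
Equating the net (thermal + elastic) strains gives |α₁ − α₂|·ΔT = P·[1/(A₁E₁) + 1/(A₂E₂)].
|α₁ − α₂|·ΔT = 4.9×10⁻⁶ × 165 = 0.0008085.
1/(A₁E₁) + 1/(A₂E₂) = 1/(400×28×10³) + 1/(1725×110×10³) = 9.456×10⁻⁸ N⁻¹.
P = 0.0008085 / 9.456×10⁻⁸ = 8551 N = 8.551 kN.
σ_{concrete} = P/A₁ = 8551/400 = 21.38 MPa, compressive.

σ ≈ 21.4 MPa (compressive)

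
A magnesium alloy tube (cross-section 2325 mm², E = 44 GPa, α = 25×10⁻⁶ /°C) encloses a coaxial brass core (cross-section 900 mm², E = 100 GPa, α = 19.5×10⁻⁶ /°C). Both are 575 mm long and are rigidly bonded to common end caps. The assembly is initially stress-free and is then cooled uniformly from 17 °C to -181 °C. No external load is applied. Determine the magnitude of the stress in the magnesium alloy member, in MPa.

The magnesium alloy has the larger α, so on cooling it would change length more than the brass if both were free. The rigid plates force a common final length, so the magnesium alloy is put into tension and the brass into compression, with equal and opposite forces P (no external load).
Setting the final lengths equal and cancelling L: (α₁ − α₂)ΔT = P/(A₁E₁) + P/(A₂E₂).
|α₁ − α₂|·ΔT = 5.5×10⁻⁶ × 198 = 0.001089.
1/(A₁E₁) + 1/(A₂E₂) = 1/(2325×44×10³) + 1/(900×100×10³) = 2.089×10⁻⁸ N⁻¹.
P = 0.001089 / 2.089×10⁻⁸ = 52140 N = 52.14 kN.
σ_{magnesium alloy} = P/A₁ = 52140/2325 = 22.43 MPa, tensile.

σ ≈ 22.4 MPa (tensile)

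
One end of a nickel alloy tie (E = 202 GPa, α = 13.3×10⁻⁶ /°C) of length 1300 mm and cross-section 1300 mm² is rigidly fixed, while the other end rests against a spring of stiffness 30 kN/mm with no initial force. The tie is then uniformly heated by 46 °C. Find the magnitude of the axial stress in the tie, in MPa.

σ ≈ 16 MPa (compressive)

If the spring were absent the tie would lengthen by αΔT L = 13.3×10⁻⁶ × 46 × 1300 = 0.7953 mm.
With a force P in the spring, the elastic change of the tie is PL/(AE) and that of the spring is P/k; compatibility requires their sum to equal δ_free.
So P = δ_free / [L/(AE) + 1/k] = 0.7953 / [ 1300/(1300×202×10³) + 1/(30×10³) ].
P = 0.7953 / 3.828×10⁻⁵ = 20770 N.
σ = P/A = 20770/1300 = 15.98 MPa.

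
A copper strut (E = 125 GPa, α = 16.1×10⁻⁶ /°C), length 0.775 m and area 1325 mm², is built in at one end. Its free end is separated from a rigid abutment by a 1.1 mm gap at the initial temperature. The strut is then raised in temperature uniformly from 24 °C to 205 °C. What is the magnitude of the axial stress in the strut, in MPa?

Unrestrained expansion: δ_free = αΔT L = 16.1×10⁻⁶ × 181 × 775 = 2.258 mm.
After closing the 1.1 mm clearance, 2.258 − 1.1 = 1.158 mm of expansion remains to be suppressed by the wall.
That suppressed elongation corresponds to σ = E·Δ/L = 125×10³ × 1.158/775 = 186.8 MPa.

σ ≈ 187 MPa (compressive)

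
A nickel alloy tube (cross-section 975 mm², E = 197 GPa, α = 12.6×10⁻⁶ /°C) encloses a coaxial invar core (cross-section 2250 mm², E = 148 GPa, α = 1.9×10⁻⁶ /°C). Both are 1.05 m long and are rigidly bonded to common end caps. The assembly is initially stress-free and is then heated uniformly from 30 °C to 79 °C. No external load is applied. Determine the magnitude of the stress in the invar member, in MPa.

The nickel alloy has the larger α, so on heating it would change length more than the invar if both were free. The rigid plates force a common final length, so the nickel alloy is put into compression and the invar into tension, with equal and opposite forces P (no external load).
Compatibility of the two members (thermal + elastic change equal): (α₁ − α₂)ΔT = P·[1/(A₁E₁) + 1/(A₂E₂)].
|α₁ − α₂|·ΔT = 10.7×10⁻⁶ × 49 = 0.0005243.
1/(A₁E₁) + 1/(A₂E₂) = 1/(975×197×10³) + 1/(2250×148×10³) = 8.209×10⁻⁹ N⁻¹.
So P = 0.0005243 / 8.209×10⁻⁹ = 63.87 kN.
σ_{invar} = P/A₂ = 63870/2250 = 28.39 MPa, tensile.

σ ≈ 28.4 MPa (tensile)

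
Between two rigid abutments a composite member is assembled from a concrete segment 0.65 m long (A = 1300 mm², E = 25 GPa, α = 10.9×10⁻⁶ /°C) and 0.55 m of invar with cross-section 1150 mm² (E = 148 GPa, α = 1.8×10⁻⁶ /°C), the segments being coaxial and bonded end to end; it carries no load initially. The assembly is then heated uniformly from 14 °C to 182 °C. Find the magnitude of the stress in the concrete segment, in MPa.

With the walls removed the bar would change length by δ_free = Σ αᵢΔT Lᵢ = 10.9×10⁻⁶×168×650 + 1.8×10⁻⁶×168×550 = 1.357 mm.
Since the ends are fixed, an axial force P builds up, equal in every segment, with P · Σ Lᵢ/(AᵢEᵢ) = δ_free.
Σ Lᵢ/(AᵢEᵢ) = 650/(1300×25×10³) + 550/(1150×148×10³) = 2.323×10⁻⁵ mm/N.
Hence P = δ_free / Σ(L/AE) = 1.357/2.323×10⁻⁵ = 58.39 kN (compressive).
σ_{concrete} = P / A = 58390 / 1300 = 44.92 MPa.

σ ≈ 44.9 MPa (compressive)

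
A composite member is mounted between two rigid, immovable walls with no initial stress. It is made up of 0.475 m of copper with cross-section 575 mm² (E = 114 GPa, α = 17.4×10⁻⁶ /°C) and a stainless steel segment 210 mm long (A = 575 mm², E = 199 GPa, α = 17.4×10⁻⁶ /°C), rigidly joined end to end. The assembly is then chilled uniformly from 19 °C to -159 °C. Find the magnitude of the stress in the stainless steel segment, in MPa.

If the supports were absent, the total length change would be Σ αᵢΔT Lᵢ = 17.4×10⁻⁶×178×475 + 17.4×10⁻⁶×178×210 = 2.122 mm.
The walls prevent any net length change, so an axial force P (same in every segment) develops. Compatibility: P · Σ Lᵢ/(AᵢEᵢ) = δ_free.
Σ Lᵢ/(AᵢEᵢ) = 475/(575×114×10³) + 210/(575×199×10³) = 9.082×10⁻⁶ mm/N.
P = 2.122 / 9.082×10⁻⁶ = 233600 N = 233.6 kN, tensile.
σ_{stainless steel} = P / A = 233600 / 575 = 406.3 MPa.

σ ≈ 406 MPa (tensile)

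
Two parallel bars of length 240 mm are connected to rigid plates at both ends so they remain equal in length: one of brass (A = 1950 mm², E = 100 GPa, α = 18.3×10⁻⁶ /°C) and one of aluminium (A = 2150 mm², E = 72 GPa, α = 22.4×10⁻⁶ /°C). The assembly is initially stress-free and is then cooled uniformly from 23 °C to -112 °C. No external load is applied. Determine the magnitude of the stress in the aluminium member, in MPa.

Equilibrium of a rigid end plate with no external load gives equal and opposite internal forces ±P in the two members. Since α_{aluminium} > α_{brass}, cooling drives the aluminium into tension and the brass into compression.
Setting the final lengths equal and cancelling L: (α₁ − α₂)ΔT = P/(A₁E₁) + P/(A₂E₂).
|α₁ − α₂|·ΔT = 4.1×10⁻⁶ × 135 = 0.0005535.
1/(A₁E₁) + 1/(A₂E₂) = 1/(1950×100×10³) + 1/(2150×72×10³) = 1.159×10⁻⁸ N⁻¹.
P = 0.0005535 / 1.159×10⁻⁸ = 47760 N = 47.76 kN.
σ_{aluminium} = P/A₂ = 47760/2150 = 22.22 MPa, tensile.

σ ≈ 22.2 MPa (tensile)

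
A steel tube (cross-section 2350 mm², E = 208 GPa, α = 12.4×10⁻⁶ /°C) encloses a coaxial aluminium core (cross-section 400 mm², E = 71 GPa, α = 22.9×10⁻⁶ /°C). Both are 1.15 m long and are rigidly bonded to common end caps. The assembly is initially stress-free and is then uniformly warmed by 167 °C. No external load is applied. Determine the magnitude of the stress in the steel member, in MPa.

The aluminium has the larger α, so on heating it would change length more than the steel if both were free. The rigid plates force a common final length, so the aluminium is put into compression and the steel into tension, with equal and opposite forces P (no external load).
Setting the final lengths equal and cancelling L: (α₁ − α₂)ΔT = P/(A₁E₁) + P/(A₂E₂).
|α₁ − α₂|·ΔT = 10.5×10⁻⁶ × 167 = 0.001753.
1/(A₁E₁) + 1/(A₂E₂) = 1/(2350×208×10³) + 1/(400×71×10³) = 3.726×10⁻⁸ N⁻¹.
P = 0.001753 / 3.726×10⁻⁸ = 47060 N = 47.06 kN.
σ_{steel} = P/A₁ = 47060/2350 = 20.03 MPa, tensile.

σ ≈ 20 MPa (tensile)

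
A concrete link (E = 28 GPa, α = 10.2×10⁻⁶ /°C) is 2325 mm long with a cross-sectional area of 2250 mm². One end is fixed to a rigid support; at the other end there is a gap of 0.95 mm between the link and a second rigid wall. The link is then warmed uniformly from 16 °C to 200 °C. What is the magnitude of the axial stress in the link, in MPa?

σ ≈ 41.1 MPa (compressive)

If the wall were absent the link would grow by αΔT L = 10.2×10⁻⁶ × 184 × 2325 = 4.364 mm.
After closing the 0.95 mm clearance, 4.364 − 0.95 = 3.414 mm of expansion remains to be suppressed by the wall.
That suppressed elongation corresponds to σ = E·Δ/L = 28×10³ × 3.414/2325 = 41.11 MPa.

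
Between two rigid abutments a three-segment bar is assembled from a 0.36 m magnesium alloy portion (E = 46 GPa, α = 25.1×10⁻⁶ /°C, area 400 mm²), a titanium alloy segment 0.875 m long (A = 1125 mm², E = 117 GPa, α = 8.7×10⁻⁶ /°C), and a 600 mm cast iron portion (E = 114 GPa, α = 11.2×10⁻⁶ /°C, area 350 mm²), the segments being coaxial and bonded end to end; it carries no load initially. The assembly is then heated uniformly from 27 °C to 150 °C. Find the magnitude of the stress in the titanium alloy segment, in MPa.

σ ≈ 61.9 MPa (compressive)

Free thermal expansion of the whole bar: Σ αᵢΔT Lᵢ = 25.1×10⁻⁶×123×360 + 8.7×10⁻⁶×123×875 + 11.2×10⁻⁶×123×600 = 2.874 mm.
The rigid supports impose zero overall length change; the single axial force P common to all segments must satisfy P Σ Lᵢ/(AᵢEᵢ) = δ_free.
The series flexibility is Σ Lᵢ/(AᵢEᵢ) = 360/(400×46×10³) + 875/(1125×117×10³) + 600/(350×114×10³) = 4.125×10⁻⁵ mm/N.
Hence P = δ_free / Σ(L/AE) = 2.874/4.125×10⁻⁵ = 69.68 kN (compressive).
σ_{titanium alloy} = P / A = 69680 / 1125 = 61.94 MPa.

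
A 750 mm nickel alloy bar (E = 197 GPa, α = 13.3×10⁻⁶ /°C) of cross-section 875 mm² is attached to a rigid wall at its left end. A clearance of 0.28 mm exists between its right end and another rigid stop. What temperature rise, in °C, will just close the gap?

The gap closes when αΔT L = 0.28 mm, since the bar is still unstressed at that instant.
ΔT = 0.28 / (13.3×10⁻⁶ × 750) = 28.07 °C.

ΔT ≈ 28.1 °C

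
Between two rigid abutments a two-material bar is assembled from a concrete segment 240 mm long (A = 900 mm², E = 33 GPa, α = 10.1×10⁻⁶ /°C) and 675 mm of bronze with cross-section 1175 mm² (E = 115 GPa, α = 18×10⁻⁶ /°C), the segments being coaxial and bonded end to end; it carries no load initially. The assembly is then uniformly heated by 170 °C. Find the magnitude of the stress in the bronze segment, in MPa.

σ ≈ 161 MPa (compressive)

If the supports were absent, the total length change would be Σ αᵢΔT Lᵢ = 10.1×10⁻⁶×170×240 + 18×10⁻⁶×170×675 = 2.478 mm.
The walls prevent any net length change, so an axial force P (same in every segment) develops. Compatibility: P · Σ Lᵢ/(AᵢEᵢ) = δ_free.
The series flexibility is Σ Lᵢ/(AᵢEᵢ) = 240/(900×33×10³) + 675/(1175×115×10³) = 1.308×10⁻⁵ mm/N.
P = 2.478 / 1.308×10⁻⁵ = 189500 N = 189.5 kN, compressive.
σ_{bronze} = P / A = 189500 / 1175 = 161.3 MPa.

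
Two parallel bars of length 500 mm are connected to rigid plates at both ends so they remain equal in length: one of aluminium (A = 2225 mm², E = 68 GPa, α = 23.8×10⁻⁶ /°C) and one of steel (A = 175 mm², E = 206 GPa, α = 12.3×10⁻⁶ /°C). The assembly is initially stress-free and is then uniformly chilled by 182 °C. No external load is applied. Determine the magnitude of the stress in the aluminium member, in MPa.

σ ≈ 27.4 MPa (tensile)

Both members must finish at the same length. With the larger α, the aluminium tends to over-contract; the plates restrain it, putting the aluminium in tension and the steel in compression. With no external load the two internal forces are equal and opposite, magnitude P.
Equating the net (thermal + elastic) strains gives |α₁ − α₂|·ΔT = P·[1/(A₁E₁) + 1/(A₂E₂)].
|α₁ − α₂|·ΔT = 11.5×10⁻⁶ × 182 = 0.002093.
1/(A₁E₁) + 1/(A₂E₂) = 1/(2225×68×10³) + 1/(175×206×10³) = 3.435×10⁻⁸ N⁻¹.
P = 0.002093 / 3.435×10⁻⁸ = 60930 N = 60.93 kN.
σ_{aluminium} = P/A₁ = 60930/2225 = 27.39 MPa, tensile.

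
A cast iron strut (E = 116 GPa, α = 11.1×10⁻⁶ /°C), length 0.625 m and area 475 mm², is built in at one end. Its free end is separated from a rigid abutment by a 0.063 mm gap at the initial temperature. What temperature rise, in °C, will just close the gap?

Contact occurs when the free expansion equals the gap: αΔT L = 0.063 mm.
So ΔT = g/(αL) = 0.063/(11.1×10⁻⁶ × 625) = 9.081 °C.

ΔT ≈ 9.08 °C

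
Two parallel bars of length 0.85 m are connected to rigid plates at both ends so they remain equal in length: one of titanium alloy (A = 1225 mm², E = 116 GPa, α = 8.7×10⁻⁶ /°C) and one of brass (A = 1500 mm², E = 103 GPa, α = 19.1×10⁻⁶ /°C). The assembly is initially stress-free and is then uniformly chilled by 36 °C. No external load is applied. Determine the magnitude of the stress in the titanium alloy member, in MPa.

The brass has the larger α, so on cooling it would change length more than the titanium alloy if both were free. The rigid plates force a common final length, so the brass is put into tension and the titanium alloy into compression, with equal and opposite forces P (no external load).
Compatibility of the two members (thermal + elastic change equal): (α₁ − α₂)ΔT = P·[1/(A₁E₁) + 1/(A₂E₂)].
|α₁ − α₂|·ΔT = 10.4×10⁻⁶ × 36 = 0.0003744.
1/(A₁E₁) + 1/(A₂E₂) = 1/(1225×116×10³) + 1/(1500×103×10³) = 1.351×10⁻⁸ N⁻¹.
So P = 0.0003744 / 1.351×10⁻⁸ = 27.71 kN.
σ_{titanium alloy} = P/A₁ = 27710/1225 = 22.62 MPa, compressive.

σ ≈ 22.6 MPa (compressive)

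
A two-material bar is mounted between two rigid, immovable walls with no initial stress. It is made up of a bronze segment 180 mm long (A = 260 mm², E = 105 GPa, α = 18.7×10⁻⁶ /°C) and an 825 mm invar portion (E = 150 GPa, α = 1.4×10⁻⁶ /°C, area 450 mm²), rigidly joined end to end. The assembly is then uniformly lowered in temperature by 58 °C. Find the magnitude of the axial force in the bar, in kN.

P ≈ 13.9 kN (tensile)

If the supports were absent, the total length change would be Σ αᵢΔT Lᵢ = 18.7×10⁻⁶×58×180 + 1.4×10⁻⁶×58×825 = 0.2622 mm.
The rigid supports impose zero overall length change; the single axial force P common to all segments must satisfy P Σ Lᵢ/(AᵢEᵢ) = δ_free.
Σ Lᵢ/(AᵢEᵢ) = 180/(260×105×10³) + 825/(450×150×10³) = 1.882×10⁻⁵ mm/N.
P = 0.2622 / 1.882×10⁻⁵ = 13940 N = 13.94 kN, tensile.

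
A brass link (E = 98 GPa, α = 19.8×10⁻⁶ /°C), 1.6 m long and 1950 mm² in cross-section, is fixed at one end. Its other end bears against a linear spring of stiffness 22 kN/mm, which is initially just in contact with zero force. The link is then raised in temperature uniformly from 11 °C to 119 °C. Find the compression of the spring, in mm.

δ ≈ 2.89 mm

The unrestrained thermal change is αΔT L = 19.8×10⁻⁶ × 108 × 1600 = 3.421 mm.
Let P be the compressive force at the spring. The link shortens elastically by PL/(AE) and the spring compresses by P/k; together these equal δ_free.
So P = δ_free / [L/(AE) + 1/k] = 3.421 / [ 1600/(1950×98×10³) + 1/(22×10³) ].
P = 3.421 / 5.383×10⁻⁵ = 63560 N.
Spring compression = P/k = 63560/(22×10³) = 2.889 mm.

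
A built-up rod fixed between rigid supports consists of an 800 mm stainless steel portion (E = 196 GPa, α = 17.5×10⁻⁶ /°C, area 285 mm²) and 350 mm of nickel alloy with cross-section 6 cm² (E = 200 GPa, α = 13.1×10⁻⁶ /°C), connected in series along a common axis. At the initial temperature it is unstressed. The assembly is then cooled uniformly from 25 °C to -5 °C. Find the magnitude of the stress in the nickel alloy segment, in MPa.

σ ≈ 53.9 MPa (tensile)

Free thermal contraction of the whole bar: Σ αᵢΔT Lᵢ = 17.5×10⁻⁶×30×800 + 13.1×10⁻⁶×30×350 = 0.5575 mm.
The rigid supports impose zero overall length change; the single axial force P common to all segments must satisfy P Σ Lᵢ/(AᵢEᵢ) = δ_free.
Σ Lᵢ/(AᵢEᵢ) = 800/(285×196×10³) + 350/(600×200×10³) = 1.724×10⁻⁵ mm/N.
So P = 0.5575 / 1.724×10⁻⁵ = 32.34 kN, tensile.
σ_{nickel alloy} = P / A = 32340 / 600 = 53.91 MPa.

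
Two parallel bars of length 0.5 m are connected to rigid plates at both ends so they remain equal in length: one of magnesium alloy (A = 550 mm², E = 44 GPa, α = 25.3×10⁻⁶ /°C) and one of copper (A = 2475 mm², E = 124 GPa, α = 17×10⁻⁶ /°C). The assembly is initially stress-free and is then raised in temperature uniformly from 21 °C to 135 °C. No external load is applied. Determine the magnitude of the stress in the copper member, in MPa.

Equilibrium of a rigid end plate with no external load gives equal and opposite internal forces ±P in the two members. Since α_{magnesium alloy} > α_{copper}, heating drives the magnesium alloy into compression and the copper into tension.
Setting the final lengths equal and cancelling L: (α₁ − α₂)ΔT = P/(A₁E₁) + P/(A₂E₂).
|α₁ − α₂|·ΔT = 8.3×10⁻⁶ × 114 = 0.0009462.
1/(A₁E₁) + 1/(A₂E₂) = 1/(550×44×10³) + 1/(2475×124×10³) = 4.458×10⁻⁸ N⁻¹.
P = 0.0009462 / 4.458×10⁻⁸ = 21220 N = 21.22 kN.
σ_{copper} = P/A₂ = 21220/2475 = 8.576 MPa, tensile.

σ ≈ 8.58 MPa (tensile)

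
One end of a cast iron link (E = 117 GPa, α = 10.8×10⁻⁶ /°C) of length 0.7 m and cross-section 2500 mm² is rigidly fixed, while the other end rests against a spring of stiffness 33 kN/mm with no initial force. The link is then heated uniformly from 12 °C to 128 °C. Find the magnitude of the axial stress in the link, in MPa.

The unrestrained thermal change is αΔT L = 10.8×10⁻⁶ × 116 × 700 = 0.877 mm.
Let P be the compressive force at the spring. The link shortens elastically by PL/(AE) and the spring compresses by P/k; together these equal δ_free.
P [ L/(AE) + 1/k ] = δ_free → P [ 700/(2500×117×10³) + 1/(33×10³) ] = 0.877.
P = 0.877 / 3.27×10⁻⁵ = 26820 N.
σ = P/A = 26820/2500 = 10.73 MPa.

σ ≈ 10.7 MPa (compressive)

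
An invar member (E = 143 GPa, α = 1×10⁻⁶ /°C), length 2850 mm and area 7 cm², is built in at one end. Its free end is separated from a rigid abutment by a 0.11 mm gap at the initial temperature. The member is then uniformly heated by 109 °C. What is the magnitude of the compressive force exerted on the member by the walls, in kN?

P ≈ 7.05 kN

Free thermal elongation = αΔT L = 1×10⁻⁶ × 109 × 2850 = 0.3106 mm.
This exceeds the 0.11 mm gap, so the wall pushes back. The portion of expansion that must be recovered elastically is δ_free − gap = 0.3106 − 0.11 = 0.2006 mm.
So σ = E(δ_free − g)/L = 143×10³ × 0.2006/2850 = 10.07 MPa.
P = σA = 10.07 × 700 = 7.047 kN.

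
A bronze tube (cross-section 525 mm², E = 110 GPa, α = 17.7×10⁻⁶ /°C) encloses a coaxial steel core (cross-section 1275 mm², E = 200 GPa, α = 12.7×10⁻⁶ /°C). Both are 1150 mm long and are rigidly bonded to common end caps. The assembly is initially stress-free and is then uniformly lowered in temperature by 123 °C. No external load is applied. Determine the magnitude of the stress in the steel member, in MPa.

Equilibrium of a rigid end plate with no external load gives equal and opposite internal forces ±P in the two members. Since α_{bronze} > α_{steel}, cooling drives the bronze into tension and the steel into compression.
Compatibility of the two members (thermal + elastic change equal): (α₁ − α₂)ΔT = P·[1/(A₁E₁) + 1/(A₂E₂)].
|α₁ − α₂|·ΔT = 5×10⁻⁶ × 123 = 0.000615.
1/(A₁E₁) + 1/(A₂E₂) = 1/(525×110×10³) + 1/(1275×200×10³) = 2.124×10⁻⁸ N⁻¹.
So P = 0.000615 / 2.124×10⁻⁸ = 28.96 kN.
σ_{steel} = P/A₂ = 28960/1275 = 22.71 MPa, compressive.

σ ≈ 22.7 MPa (compressive)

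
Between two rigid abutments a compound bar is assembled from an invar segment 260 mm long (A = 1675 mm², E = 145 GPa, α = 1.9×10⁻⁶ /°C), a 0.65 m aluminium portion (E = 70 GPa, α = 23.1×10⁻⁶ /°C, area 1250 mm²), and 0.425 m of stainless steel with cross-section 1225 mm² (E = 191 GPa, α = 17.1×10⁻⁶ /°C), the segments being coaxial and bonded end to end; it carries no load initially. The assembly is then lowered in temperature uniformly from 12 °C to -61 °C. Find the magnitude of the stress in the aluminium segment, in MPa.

With the walls removed the bar would change length by δ_free = Σ αᵢΔT Lᵢ = 1.9×10⁻⁶×73×260 + 23.1×10⁻⁶×73×650 + 17.1×10⁻⁶×73×425 = 1.663 mm.
The walls prevent any net length change, so an axial force P (same in every segment) develops. Compatibility: P · Σ Lᵢ/(AᵢEᵢ) = δ_free.
The series flexibility is Σ Lᵢ/(AᵢEᵢ) = 260/(1675×145×10³) + 650/(1250×70×10³) + 425/(1225×191×10³) = 1.032×10⁻⁵ mm/N.
P = 1.663 / 1.032×10⁻⁵ = 161200 N = 161.2 kN, tensile.
σ_{aluminium} = P / A = 161200 / 1250 = 128.9 MPa.

σ ≈ 129 MPa (tensile)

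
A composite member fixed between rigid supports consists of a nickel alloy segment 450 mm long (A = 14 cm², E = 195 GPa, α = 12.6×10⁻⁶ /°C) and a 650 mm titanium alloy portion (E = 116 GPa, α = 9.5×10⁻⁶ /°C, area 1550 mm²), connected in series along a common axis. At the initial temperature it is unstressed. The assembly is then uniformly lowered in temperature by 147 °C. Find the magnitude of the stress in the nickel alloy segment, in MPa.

σ ≈ 236 MPa (tensile)

With the walls removed the bar would change length by δ_free = Σ αᵢΔT Lᵢ = 12.6×10⁻⁶×147×450 + 9.5×10⁻⁶×147×650 = 1.741 mm.
The rigid supports impose zero overall length change; the single axial force P common to all segments must satisfy P Σ Lᵢ/(AᵢEᵢ) = δ_free.
The series flexibility is Σ Lᵢ/(AᵢEᵢ) = 450/(1400×195×10³) + 650/(1550×116×10³) = 5.263×10⁻⁶ mm/N.
Hence P = δ_free / Σ(L/AE) = 1.741/5.263×10⁻⁶ = 330.8 kN (tensile).
σ_{nickel alloy} = P / A = 330800 / 1400 = 236.3 MPa.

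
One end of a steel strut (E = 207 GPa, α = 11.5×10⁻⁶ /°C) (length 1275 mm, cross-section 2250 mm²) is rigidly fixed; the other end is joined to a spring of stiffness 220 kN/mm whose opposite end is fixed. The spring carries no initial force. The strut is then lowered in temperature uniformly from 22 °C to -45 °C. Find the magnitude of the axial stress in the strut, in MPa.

σ ≈ 60 MPa (tensile)

If the spring were absent the strut would shorten by αΔT L = 11.5×10⁻⁶ × 67 × 1275 = 0.9824 mm.
With a force P in the spring, the elastic change of the strut is PL/(AE) and that of the spring is P/k; compatibility requires their sum to equal δ_free.
P [ L/(AE) + 1/k ] = δ_free → P [ 1275/(2250×207×10³) + 1/(220×10³) ] = 0.9824.
P = 0.9824 / 7.283×10⁻⁶ = 134900 N.
σ = P/A = 134900/2250 = 59.95 MPa.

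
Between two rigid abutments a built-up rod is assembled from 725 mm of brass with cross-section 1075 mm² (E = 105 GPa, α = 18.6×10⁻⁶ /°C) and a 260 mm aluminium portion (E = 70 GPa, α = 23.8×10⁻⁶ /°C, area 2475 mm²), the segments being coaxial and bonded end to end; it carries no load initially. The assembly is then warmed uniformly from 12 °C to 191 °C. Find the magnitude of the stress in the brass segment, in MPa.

With the walls removed the bar would change length by δ_free = Σ αᵢΔT Lᵢ = 18.6×10⁻⁶×179×725 + 23.8×10⁻⁶×179×260 = 3.521 mm.
Since the ends are fixed, an axial force P builds up, equal in every segment, with P · Σ Lᵢ/(AᵢEᵢ) = δ_free.
The series flexibility is Σ Lᵢ/(AᵢEᵢ) = 725/(1075×105×10³) + 260/(2475×70×10³) = 7.924×10⁻⁶ mm/N.
So P = 3.521 / 7.924×10⁻⁶ = 444.4 kN, compressive.
σ_{brass} = P / A = 444400 / 1075 = 413.4 MPa.

σ ≈ 413 MPa (compressive)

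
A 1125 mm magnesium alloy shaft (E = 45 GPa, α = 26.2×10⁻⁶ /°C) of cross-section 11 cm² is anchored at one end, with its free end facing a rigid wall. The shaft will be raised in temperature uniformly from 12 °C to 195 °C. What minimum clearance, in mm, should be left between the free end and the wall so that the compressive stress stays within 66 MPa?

g ≈ 3.74 mm

With no wall the shaft would lengthen by αΔT L = 26.2×10⁻⁶ × 183 × 1125 = 5.394 mm.
A stress of 66 MPa corresponds to the wall pushing the shaft back by σL/E = 66×1125/(45×10³) = 1.65 mm.
The gap must absorb the remainder: g_min = 5.394 − 1.65 = 3.744 mm.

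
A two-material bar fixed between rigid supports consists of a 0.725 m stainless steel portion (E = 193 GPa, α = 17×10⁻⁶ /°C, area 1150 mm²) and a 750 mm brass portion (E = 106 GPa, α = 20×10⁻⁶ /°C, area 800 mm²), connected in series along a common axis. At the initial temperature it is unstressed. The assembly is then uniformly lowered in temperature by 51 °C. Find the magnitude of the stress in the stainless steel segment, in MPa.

If the supports were absent, the total length change would be Σ αᵢΔT Lᵢ = 17×10⁻⁶×51×725 + 20×10⁻⁶×51×750 = 1.394 mm.
The rigid supports impose zero overall length change; the single axial force P common to all segments must satisfy P Σ Lᵢ/(AᵢEᵢ) = δ_free.
The series flexibility is Σ Lᵢ/(AᵢEᵢ) = 725/(1150×193×10³) + 750/(800×106×10³) = 1.211×10⁻⁵ mm/N.
P = 1.394 / 1.211×10⁻⁵ = 115100 N = 115.1 kN, tensile.
σ_{stainless steel} = P / A = 115100 / 1150 = 100.1 MPa.

σ ≈ 100 MPa (tensile)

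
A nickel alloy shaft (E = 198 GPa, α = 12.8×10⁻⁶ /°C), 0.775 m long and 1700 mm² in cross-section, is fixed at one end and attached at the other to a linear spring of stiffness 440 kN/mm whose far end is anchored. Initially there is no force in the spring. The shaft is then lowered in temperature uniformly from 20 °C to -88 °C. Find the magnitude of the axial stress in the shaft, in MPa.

If the spring were absent the shaft would shorten by αΔT L = 12.8×10⁻⁶ × 108 × 775 = 1.071 mm.
With a force P in the spring, the elastic change of the shaft is PL/(AE) and that of the spring is P/k; compatibility requires their sum to equal δ_free.
P [ L/(AE) + 1/k ] = δ_free → P [ 775/(1700×198×10³) + 1/(440×10³) ] = 1.071.
P = 1.071 / 4.575×10⁻⁶ = 234200 N.
σ = P/A = 234200/1700 = 137.7 MPa.

σ ≈ 138 MPa (tensile)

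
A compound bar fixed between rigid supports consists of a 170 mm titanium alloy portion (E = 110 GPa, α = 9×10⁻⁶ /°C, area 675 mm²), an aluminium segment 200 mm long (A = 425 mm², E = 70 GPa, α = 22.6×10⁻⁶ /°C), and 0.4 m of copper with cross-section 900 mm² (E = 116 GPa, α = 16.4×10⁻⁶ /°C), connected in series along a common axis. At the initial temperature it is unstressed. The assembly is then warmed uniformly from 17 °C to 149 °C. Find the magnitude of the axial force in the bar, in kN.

With the walls removed the bar would change length by δ_free = Σ αᵢΔT Lᵢ = 9×10⁻⁶×132×170 + 22.6×10⁻⁶×132×200 + 16.4×10⁻⁶×132×400 = 1.665 mm.
The walls prevent any net length change, so an axial force P (same in every segment) develops. Compatibility: P · Σ Lᵢ/(AᵢEᵢ) = δ_free.
Σ Lᵢ/(AᵢEᵢ) = 170/(675×110×10³) + 200/(425×70×10³) + 400/(900×116×10³) = 1.284×10⁻⁵ mm/N.
Hence P = δ_free / Σ(L/AE) = 1.665/1.284×10⁻⁵ = 129.6 kN (compressive).

P ≈ 130 kN (compressive)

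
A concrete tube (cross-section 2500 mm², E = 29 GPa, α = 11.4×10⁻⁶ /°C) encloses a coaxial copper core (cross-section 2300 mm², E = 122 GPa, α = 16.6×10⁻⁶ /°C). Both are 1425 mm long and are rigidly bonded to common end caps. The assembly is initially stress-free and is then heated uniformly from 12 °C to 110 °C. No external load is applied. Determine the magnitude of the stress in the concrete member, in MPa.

σ ≈ 11.7 MPa (tensile)

Equilibrium of a rigid end plate with no external load gives equal and opposite internal forces ±P in the two members. Since α_{copper} > α_{concrete}, heating drives the copper into compression and the concrete into tension.
Setting the final lengths equal and cancelling L: (α₁ − α₂)ΔT = P/(A₁E₁) + P/(A₂E₂).
|α₁ − α₂|·ΔT = 5.2×10⁻⁶ × 98 = 0.0005096.
1/(A₁E₁) + 1/(A₂E₂) = 1/(2500×29×10³) + 1/(2300×122×10³) = 1.736×10⁻⁸ N⁻¹.
So P = 0.0005096 / 1.736×10⁻⁸ = 29.36 kN.
σ_{concrete} = P/A₁ = 29360/2500 = 11.74 MPa, tensile.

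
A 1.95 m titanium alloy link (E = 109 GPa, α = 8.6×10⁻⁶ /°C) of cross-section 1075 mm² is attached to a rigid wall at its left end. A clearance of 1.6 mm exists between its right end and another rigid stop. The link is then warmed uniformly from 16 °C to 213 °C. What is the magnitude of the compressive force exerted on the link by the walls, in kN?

If the wall were absent the link would grow by αΔT L = 8.6×10⁻⁶ × 197 × 1950 = 3.304 mm.
After closing the 1.6 mm clearance, 3.304 − 1.6 = 1.704 mm of expansion remains to be suppressed by the wall.
Compatibility: PL/(AE) = 1.704 mm, so σ = P/A = E × (1.704/1950) = 95.23 MPa.
Force on the wall = σA = 95.23 × 1075 mm² = 102.4 kN.

P ≈ 102 kN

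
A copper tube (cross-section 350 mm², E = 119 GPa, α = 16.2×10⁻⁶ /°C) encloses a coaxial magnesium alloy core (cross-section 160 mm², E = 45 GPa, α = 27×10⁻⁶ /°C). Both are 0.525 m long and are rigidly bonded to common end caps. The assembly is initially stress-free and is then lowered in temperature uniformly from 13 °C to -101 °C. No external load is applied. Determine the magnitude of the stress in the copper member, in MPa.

σ ≈ 21.6 MPa (compressive)

The magnesium alloy has the larger α, so on cooling it would change length more than the copper if both were free. The rigid plates force a common final length, so the magnesium alloy is put into tension and the copper into compression, with equal and opposite forces P (no external load).
Setting the final lengths equal and cancelling L: (α₁ − α₂)ΔT = P/(A₁E₁) + P/(A₂E₂).
|α₁ − α₂|·ΔT = 10.8×10⁻⁶ × 114 = 0.001231.
1/(A₁E₁) + 1/(A₂E₂) = 1/(350×119×10³) + 1/(160×45×10³) = 1.629×10⁻⁷ N⁻¹.
P = 0.001231 / 1.629×10⁻⁷ = 7558 N = 7.558 kN.
σ_{copper} = P/A₁ = 7558/350 = 21.59 MPa, compressive.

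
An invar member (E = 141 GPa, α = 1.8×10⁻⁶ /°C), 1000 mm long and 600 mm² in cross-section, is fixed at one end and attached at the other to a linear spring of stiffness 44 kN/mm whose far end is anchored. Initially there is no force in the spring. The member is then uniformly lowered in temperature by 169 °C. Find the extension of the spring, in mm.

δ ≈ 0.2 mm

If the spring were absent the member would shorten by αΔT L = 1.8×10⁻⁶ × 169 × 1000 = 0.3042 mm.
With a force P in the spring, the elastic change of the member is PL/(AE) and that of the spring is P/k; compatibility requires their sum to equal δ_free.
P [ L/(AE) + 1/k ] = δ_free → P [ 1000/(600×141×10³) + 1/(44×10³) ] = 0.3042.
P = 0.3042 / 3.455×10⁻⁵ = 8805 N.
Spring extension = P/k = 8805/(44×10³) = 0.2001 mm.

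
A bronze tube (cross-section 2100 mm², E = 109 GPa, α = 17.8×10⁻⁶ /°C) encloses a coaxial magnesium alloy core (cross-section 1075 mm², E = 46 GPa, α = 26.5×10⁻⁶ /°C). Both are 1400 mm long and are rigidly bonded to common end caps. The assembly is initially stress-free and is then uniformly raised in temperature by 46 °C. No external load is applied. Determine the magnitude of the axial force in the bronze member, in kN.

P ≈ 16.3 kN (tensile in the bronze)

Equilibrium of a rigid end plate with no external load gives equal and opposite internal forces ±P in the two members. Since α_{magnesium alloy} > α_{bronze}, heating drives the magnesium alloy into compression and the bronze into tension.
Setting the final lengths equal and cancelling L: (α₁ − α₂)ΔT = P/(A₁E₁) + P/(A₂E₂).
|α₁ − α₂|·ΔT = 8.7×10⁻⁶ × 46 = 0.0004002.
1/(A₁E₁) + 1/(A₂E₂) = 1/(2100×109×10³) + 1/(1075×46×10³) = 2.459×10⁻⁸ N⁻¹.
So P = 0.0004002 / 2.459×10⁻⁸ = 16.27 kN.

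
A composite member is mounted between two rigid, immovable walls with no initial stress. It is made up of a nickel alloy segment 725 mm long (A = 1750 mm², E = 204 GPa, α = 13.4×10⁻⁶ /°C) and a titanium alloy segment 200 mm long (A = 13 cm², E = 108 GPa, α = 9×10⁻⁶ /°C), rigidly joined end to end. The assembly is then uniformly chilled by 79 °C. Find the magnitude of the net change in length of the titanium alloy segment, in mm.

If the supports were absent, the total length change would be Σ αᵢΔT Lᵢ = 13.4×10⁻⁶×79×725 + 9×10⁻⁶×79×200 = 0.9097 mm.
The rigid supports impose zero overall length change; the single axial force P common to all segments must satisfy P Σ Lᵢ/(AᵢEᵢ) = δ_free.
Σ Lᵢ/(AᵢEᵢ) = 725/(1750×204×10³) + 200/(1300×108×10³) = 3.455×10⁻⁶ mm/N.
So P = 0.9097 / 3.455×10⁻⁶ = 263.3 kN, tensile.
For the titanium alloy segment, free thermal change = 9×10⁻⁶×79×200 = 0.1422 mm and elastic change from P = 263300×200/(1300×108×10³) = 0.375 mm; these oppose, so the net change is 0.233 mm (segment lengthens).

|ΔL| ≈ 0.233 mm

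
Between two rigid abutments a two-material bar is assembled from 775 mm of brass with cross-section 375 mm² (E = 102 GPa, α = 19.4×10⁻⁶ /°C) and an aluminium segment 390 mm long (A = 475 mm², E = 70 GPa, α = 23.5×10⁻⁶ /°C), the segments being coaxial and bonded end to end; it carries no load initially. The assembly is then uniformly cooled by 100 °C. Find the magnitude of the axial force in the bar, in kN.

With the walls removed the bar would change length by δ_free = Σ αᵢΔT Lᵢ = 19.4×10⁻⁶×100×775 + 23.5×10⁻⁶×100×390 = 2.42 mm.
Since the ends are fixed, an axial force P builds up, equal in every segment, with P · Σ Lᵢ/(AᵢEᵢ) = δ_free.
The series flexibility is Σ Lᵢ/(AᵢEᵢ) = 775/(375×102×10³) + 390/(475×70×10³) = 3.199×10⁻⁵ mm/N.
P = 2.42 / 3.199×10⁻⁵ = 75650 N = 75.65 kN, tensile.

P ≈ 75.6 kN (tensile)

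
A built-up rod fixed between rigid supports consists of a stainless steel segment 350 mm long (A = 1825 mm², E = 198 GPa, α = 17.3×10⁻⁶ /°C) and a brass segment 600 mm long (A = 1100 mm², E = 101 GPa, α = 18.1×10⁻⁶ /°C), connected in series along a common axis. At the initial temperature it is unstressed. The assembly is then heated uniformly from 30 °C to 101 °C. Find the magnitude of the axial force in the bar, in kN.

P ≈ 189 kN (compressive)

If the supports were absent, the total length change would be Σ αᵢΔT Lᵢ = 17.3×10⁻⁶×71×350 + 18.1×10⁻⁶×71×600 = 1.201 mm.
Since the ends are fixed, an axial force P builds up, equal in every segment, with P · Σ Lᵢ/(AᵢEᵢ) = δ_free.
The series flexibility is Σ Lᵢ/(AᵢEᵢ) = 350/(1825×198×10³) + 600/(1100×101×10³) = 6.369×10⁻⁶ mm/N.
Hence P = δ_free / Σ(L/AE) = 1.201/6.369×10⁻⁶ = 188.6 kN (compressive).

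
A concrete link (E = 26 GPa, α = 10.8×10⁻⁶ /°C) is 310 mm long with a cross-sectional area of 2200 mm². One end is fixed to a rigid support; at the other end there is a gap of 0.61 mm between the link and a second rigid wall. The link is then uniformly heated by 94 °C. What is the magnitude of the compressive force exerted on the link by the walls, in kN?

P ≈ 0 kN

Free thermal elongation = αΔT L = 10.8×10⁻⁶ × 94 × 310 = 0.3147 mm.
Since δ_free = 0.315 mm is less than the 0.61 mm gap, the link never touches the wall. No axial force develops.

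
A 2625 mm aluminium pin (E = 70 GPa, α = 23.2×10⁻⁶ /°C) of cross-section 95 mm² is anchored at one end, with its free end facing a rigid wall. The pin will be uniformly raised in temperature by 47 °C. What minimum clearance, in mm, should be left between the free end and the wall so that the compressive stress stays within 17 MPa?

g ≈ 2.22 mm

With no wall the pin would lengthen by αΔT L = 23.2×10⁻⁶ × 47 × 2625 = 2.862 mm.
At the allowable stress the elastic shortening the wall may impose is σL/E = 17 × 2625 / (70×10³) = 0.6375 mm.
The gap must absorb the remainder: g_min = 2.862 − 0.6375 = 2.225 mm.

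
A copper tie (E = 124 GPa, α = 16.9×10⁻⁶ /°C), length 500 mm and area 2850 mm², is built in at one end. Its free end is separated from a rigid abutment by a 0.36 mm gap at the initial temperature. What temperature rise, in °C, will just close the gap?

ΔT ≈ 42.6 °C

Contact occurs when the free expansion equals the gap: αΔT L = 0.36 mm.
So ΔT = g/(αL) = 0.36/(16.9×10⁻⁶ × 500) = 42.6 °C.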